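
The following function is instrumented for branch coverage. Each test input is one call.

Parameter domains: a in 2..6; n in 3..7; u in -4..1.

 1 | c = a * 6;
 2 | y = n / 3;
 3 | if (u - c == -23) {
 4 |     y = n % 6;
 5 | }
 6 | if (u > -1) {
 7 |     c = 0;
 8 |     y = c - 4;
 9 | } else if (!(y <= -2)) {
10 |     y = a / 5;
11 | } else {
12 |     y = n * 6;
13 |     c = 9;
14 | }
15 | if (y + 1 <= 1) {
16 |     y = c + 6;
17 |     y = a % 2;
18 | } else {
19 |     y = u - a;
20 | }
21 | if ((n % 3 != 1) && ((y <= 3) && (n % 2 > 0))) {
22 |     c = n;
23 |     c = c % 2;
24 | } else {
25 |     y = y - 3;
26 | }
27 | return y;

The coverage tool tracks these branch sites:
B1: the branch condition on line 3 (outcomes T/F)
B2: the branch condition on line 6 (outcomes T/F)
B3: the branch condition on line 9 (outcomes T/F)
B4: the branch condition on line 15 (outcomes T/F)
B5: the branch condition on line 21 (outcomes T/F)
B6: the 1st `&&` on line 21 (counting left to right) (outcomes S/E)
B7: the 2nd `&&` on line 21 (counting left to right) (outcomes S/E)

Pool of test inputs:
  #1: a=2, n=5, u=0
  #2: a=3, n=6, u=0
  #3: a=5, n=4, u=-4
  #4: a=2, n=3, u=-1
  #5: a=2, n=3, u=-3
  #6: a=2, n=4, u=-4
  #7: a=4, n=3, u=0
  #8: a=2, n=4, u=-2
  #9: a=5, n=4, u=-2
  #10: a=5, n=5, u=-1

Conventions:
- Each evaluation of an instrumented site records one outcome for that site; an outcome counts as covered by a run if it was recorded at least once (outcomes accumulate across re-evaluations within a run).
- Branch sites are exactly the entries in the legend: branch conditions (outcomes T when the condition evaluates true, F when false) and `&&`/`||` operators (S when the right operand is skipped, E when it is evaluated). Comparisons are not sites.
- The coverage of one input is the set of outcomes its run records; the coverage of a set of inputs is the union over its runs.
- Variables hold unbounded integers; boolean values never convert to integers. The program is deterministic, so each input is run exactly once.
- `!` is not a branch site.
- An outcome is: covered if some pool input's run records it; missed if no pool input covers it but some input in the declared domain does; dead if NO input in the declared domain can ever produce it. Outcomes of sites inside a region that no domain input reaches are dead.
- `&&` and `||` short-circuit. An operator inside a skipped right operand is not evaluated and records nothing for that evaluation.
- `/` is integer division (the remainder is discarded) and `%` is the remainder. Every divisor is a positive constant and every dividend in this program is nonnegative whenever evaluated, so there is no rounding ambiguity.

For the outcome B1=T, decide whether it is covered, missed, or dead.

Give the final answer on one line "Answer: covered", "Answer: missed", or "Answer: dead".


no pool input records B1=T
but domain input (a=4, n=3, u=1) does record it -> reachable, so missed
Answer: missed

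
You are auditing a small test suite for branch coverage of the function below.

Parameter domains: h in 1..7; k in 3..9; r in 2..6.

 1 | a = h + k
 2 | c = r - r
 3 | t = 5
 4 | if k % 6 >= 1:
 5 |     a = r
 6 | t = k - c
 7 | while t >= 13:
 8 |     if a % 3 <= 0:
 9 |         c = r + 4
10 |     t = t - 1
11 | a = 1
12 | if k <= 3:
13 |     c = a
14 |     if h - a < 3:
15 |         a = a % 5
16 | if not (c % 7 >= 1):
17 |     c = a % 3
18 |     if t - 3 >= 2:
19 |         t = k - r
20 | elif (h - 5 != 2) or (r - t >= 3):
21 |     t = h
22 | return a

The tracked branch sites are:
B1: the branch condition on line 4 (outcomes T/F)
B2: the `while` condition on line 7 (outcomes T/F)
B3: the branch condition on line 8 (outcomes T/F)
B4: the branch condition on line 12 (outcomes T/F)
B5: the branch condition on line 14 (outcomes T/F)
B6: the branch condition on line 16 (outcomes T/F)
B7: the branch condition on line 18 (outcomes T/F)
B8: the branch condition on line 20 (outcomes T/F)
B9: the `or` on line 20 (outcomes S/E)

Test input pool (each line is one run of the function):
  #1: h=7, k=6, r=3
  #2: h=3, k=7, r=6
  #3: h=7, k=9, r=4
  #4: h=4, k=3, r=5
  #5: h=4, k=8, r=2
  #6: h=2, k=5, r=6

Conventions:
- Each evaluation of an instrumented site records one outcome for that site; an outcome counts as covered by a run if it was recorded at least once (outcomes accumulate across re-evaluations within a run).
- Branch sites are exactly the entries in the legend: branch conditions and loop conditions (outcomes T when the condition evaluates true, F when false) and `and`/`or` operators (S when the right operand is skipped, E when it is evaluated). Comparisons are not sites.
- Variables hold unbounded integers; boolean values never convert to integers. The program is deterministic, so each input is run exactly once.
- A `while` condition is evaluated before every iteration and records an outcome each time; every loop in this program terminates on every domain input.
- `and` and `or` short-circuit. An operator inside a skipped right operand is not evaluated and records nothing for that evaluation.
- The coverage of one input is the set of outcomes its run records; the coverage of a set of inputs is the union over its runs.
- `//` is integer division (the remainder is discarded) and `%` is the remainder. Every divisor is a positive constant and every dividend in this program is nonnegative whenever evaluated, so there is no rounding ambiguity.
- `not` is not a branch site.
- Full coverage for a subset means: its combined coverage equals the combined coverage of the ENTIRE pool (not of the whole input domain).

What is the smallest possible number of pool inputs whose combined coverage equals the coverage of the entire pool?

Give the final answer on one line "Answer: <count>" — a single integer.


run #1 (h=7, k=6, r=3) runs B1->F, B2->F, B4->F, B6->T, B7->T; records B1=F, B2=F, B4=F, B6=T, B7=T
run #2 (h=3, k=7, r=6) runs B1->T, B2->F, B4->F, B6->T, B7->T; records B1=T, B2=F, B4=F, B6=T, B7=T
run #3 (h=7, k=9, r=4) runs B1->T, B2->F, B4->F, B6->T, B7->T; records B1=T, B2=F, B4=F, B6=T, B7=T
run #4 (h=4, k=3, r=5) runs B1->T, B2->F, B4->T, B5->F, B6->F, B9->S, B8->T; records B1=T, B2=F, B4=T, B5=F, B6=F, B8=T, B9=S
run #5 (h=4, k=8, r=2) runs B1->T, B2->F, B4->F, B6->T, B7->T; records B1=T, B2=F, B4=F, B6=T, B7=T
run #6 (h=2, k=5, r=6) runs B1->T, B2->F, B4->F, B6->T, B7->T; records B1=T, B2=F, B4=F, B6=T, B7=T
union over all inputs: B1=T, B1=F, B2=F, B4=T, B4=F, B5=F, B6=T, B6=F, B7=T, B8=T, B9=S (11 outcomes)
no size-1 subset reaches all 11 outcomes (best union: 7/11)
size 2: inputs {1, 4} cover all 11 outcomes, and no lexicographically smaller subset of this size does
Answer: 2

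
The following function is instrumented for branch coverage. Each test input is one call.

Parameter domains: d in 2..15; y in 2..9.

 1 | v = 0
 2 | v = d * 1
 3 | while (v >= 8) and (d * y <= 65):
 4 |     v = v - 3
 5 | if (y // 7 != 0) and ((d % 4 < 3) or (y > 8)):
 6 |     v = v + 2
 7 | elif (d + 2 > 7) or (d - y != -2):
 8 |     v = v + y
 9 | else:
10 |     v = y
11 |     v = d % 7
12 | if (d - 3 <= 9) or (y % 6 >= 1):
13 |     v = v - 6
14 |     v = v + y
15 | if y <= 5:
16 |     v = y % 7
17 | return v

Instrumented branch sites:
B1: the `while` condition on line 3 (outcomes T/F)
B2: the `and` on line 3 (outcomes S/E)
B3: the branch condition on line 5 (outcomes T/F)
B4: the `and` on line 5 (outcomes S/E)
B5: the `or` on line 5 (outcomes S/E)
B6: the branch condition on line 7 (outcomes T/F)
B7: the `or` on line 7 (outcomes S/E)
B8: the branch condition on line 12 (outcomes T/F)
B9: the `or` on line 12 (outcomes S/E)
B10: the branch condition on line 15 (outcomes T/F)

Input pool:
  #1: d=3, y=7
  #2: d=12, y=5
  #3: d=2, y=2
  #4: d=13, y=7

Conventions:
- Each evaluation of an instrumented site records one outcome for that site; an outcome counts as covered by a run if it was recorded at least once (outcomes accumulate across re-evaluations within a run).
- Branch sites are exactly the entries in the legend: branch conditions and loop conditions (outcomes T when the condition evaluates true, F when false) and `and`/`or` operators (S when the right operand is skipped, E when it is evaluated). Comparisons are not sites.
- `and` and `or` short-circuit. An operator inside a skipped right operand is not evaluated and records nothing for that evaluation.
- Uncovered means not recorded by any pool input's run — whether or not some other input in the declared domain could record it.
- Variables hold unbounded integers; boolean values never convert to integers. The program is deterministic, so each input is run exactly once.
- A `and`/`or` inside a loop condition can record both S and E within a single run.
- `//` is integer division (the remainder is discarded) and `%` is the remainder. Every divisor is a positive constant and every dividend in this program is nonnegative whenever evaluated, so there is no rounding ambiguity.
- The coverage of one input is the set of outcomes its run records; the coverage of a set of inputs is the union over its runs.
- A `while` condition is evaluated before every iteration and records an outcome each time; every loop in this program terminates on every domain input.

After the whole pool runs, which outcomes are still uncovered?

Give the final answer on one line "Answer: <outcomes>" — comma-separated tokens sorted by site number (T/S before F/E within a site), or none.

run #1 (d=3, y=7) runs B2->S, B1->F, B4->E, B5->E, B3->F, B7->E, B6->T, B9->S, B8->T, B10->F; records B1=F, B2=S, B3=F, B4=E, B5=E, B6=T, B7=E, B8=T, B9=S, B10=F
run #2 (d=12, y=5) runs B2->E, B1->T, B2->E, B1->T, B2->S, B1->F, B4->S, B3->F, B7->S, B6->T, B9->S, B8->T, B10->T; records B1=T, B1=F, B2=S, B2=E, B3=F, B4=S, B6=T, B7=S, B8=T, B9=S, B10=T
run #3 (d=2, y=2) runs B2->S, B1->F, B4->S, B3->F, B7->E, B6->T, B9->S, B8->T, B10->T; records B1=F, B2=S, B3=F, B4=S, B6=T, B7=E, B8=T, B9=S, B10=T
run #4 (d=13, y=7) runs B2->E, B1->F, B4->E, B5->S, B3->T, B9->E, B8->T, B10->F; records B1=F, B2=E, B3=T, B4=E, B5=S, B8=T, B9=E, B10=F
union over the pool: B1=T, B1=F, B2=S, B2=E, B3=T, B3=F, B4=S, B4=E, B5=S, B5=E, B6=T, B7=S, B7=E, B8=T, B9=S, B9=E, B10=T, B10=F
uncovered (2 of 20): B6=F, B8=F

Answer: B6=F, B8=F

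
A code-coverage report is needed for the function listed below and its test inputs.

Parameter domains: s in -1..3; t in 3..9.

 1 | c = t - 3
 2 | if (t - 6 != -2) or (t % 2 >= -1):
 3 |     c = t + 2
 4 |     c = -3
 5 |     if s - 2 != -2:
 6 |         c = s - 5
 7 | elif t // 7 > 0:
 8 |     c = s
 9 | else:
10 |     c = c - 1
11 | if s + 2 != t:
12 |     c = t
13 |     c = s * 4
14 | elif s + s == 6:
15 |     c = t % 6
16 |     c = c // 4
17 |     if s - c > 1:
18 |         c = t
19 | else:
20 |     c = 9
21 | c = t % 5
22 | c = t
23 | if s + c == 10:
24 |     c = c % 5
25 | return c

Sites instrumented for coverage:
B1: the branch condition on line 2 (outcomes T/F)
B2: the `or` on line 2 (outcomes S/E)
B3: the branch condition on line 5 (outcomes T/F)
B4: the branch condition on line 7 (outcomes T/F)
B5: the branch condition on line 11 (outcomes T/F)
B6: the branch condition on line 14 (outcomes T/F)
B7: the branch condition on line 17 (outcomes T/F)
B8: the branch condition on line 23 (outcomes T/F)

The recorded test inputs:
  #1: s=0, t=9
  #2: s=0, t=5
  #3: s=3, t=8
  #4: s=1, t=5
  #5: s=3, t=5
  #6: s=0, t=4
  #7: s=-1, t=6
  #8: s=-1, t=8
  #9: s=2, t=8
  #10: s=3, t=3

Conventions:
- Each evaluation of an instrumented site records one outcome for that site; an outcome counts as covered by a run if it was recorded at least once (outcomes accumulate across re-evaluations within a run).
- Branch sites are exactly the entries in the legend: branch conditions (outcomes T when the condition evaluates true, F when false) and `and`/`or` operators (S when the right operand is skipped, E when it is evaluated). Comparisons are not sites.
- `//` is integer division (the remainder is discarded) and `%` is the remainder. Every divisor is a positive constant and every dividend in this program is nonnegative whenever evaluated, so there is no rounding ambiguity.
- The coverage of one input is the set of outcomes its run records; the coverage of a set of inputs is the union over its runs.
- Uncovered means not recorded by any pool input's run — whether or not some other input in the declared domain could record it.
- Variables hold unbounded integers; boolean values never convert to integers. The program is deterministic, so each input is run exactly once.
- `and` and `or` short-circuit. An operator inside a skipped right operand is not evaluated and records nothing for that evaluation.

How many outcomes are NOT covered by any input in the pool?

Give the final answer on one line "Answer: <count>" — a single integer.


test 1 (s=0, t=9) fires B2->S, B1->T, B3->F, B5->T, B8->F; hits B1=T, B2=S, B3=F, B5=T, B8=F
test 2 (s=0, t=5) fires B2->S, B1->T, B3->F, B5->T, B8->F; hits B1=T, B2=S, B3=F, B5=T, B8=F
test 3 (s=3, t=8) fires B2->S, B1->T, B3->T, B5->T, B8->F; hits B1=T, B2=S, B3=T, B5=T, B8=F
test 4 (s=1, t=5) fires B2->S, B1->T, B3->T, B5->T, B8->F; hits B1=T, B2=S, B3=T, B5=T, B8=F
test 5 (s=3, t=5) fires B2->S, B1->T, B3->T, B5->F, B6->T, B7->T, B8->F; hits B1=T, B2=S, B3=T, B5=F, B6=T, B7=T, B8=F
test 6 (s=0, t=4) fires B2->E, B1->T, B3->F, B5->T, B8->F; hits B1=T, B2=E, B3=F, B5=T, B8=F
test 7 (s=-1, t=6) fires B2->S, B1->T, B3->T, B5->T, B8->F; hits B1=T, B2=S, B3=T, B5=T, B8=F
test 8 (s=-1, t=8) fires B2->S, B1->T, B3->T, B5->T, B8->F; hits B1=T, B2=S, B3=T, B5=T, B8=F
test 9 (s=2, t=8) fires B2->S, B1->T, B3->T, B5->T, B8->T; hits B1=T, B2=S, B3=T, B5=T, B8=T
test 10 (s=3, t=3) fires B2->S, B1->T, B3->T, B5->T, B8->F; hits B1=T, B2=S, B3=T, B5=T, B8=F
union over the pool: B1=T, B2=S, B2=E, B3=T, B3=F, B5=T, B5=F, B6=T, B7=T, B8=T, B8=F
uncovered (5 of 16): B1=F, B4=T, B4=F, B6=F, B7=F
Answer: 5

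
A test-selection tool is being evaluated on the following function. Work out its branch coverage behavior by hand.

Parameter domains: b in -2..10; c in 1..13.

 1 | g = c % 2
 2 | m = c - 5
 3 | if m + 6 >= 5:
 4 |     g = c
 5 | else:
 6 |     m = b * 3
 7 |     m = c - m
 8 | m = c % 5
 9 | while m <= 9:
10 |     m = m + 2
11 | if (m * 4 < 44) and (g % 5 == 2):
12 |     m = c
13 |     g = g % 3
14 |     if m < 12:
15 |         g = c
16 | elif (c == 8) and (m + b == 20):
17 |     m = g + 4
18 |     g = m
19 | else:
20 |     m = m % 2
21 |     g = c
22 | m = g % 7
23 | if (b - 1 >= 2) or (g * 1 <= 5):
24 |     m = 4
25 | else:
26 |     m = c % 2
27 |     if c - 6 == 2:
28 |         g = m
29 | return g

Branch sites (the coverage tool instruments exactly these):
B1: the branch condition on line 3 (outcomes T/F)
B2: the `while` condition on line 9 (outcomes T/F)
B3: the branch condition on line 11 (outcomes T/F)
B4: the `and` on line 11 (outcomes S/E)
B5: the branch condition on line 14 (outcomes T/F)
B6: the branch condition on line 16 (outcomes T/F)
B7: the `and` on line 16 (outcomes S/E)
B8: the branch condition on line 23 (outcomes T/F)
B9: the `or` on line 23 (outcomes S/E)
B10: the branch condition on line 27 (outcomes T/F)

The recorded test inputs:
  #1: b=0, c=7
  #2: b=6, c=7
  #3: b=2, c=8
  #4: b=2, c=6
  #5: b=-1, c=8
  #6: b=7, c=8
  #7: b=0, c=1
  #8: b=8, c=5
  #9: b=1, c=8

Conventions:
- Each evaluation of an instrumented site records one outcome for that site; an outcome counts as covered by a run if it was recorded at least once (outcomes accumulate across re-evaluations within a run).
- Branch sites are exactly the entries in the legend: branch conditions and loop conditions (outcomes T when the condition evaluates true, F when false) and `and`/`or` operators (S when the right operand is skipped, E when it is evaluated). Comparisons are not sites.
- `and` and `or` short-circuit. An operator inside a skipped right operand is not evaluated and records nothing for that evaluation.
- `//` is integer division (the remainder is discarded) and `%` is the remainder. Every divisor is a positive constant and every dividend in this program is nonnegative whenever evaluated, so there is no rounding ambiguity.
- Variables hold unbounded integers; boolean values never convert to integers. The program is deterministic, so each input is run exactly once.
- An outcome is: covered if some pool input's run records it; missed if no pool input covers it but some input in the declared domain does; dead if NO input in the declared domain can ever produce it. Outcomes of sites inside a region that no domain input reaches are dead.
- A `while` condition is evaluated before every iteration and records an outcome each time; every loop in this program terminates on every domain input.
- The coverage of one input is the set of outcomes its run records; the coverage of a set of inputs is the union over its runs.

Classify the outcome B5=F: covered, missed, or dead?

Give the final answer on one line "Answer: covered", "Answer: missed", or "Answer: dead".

no pool input records B5=F
but domain input (b=-2, c=12) does record it -> reachable, so missed

Answer: missed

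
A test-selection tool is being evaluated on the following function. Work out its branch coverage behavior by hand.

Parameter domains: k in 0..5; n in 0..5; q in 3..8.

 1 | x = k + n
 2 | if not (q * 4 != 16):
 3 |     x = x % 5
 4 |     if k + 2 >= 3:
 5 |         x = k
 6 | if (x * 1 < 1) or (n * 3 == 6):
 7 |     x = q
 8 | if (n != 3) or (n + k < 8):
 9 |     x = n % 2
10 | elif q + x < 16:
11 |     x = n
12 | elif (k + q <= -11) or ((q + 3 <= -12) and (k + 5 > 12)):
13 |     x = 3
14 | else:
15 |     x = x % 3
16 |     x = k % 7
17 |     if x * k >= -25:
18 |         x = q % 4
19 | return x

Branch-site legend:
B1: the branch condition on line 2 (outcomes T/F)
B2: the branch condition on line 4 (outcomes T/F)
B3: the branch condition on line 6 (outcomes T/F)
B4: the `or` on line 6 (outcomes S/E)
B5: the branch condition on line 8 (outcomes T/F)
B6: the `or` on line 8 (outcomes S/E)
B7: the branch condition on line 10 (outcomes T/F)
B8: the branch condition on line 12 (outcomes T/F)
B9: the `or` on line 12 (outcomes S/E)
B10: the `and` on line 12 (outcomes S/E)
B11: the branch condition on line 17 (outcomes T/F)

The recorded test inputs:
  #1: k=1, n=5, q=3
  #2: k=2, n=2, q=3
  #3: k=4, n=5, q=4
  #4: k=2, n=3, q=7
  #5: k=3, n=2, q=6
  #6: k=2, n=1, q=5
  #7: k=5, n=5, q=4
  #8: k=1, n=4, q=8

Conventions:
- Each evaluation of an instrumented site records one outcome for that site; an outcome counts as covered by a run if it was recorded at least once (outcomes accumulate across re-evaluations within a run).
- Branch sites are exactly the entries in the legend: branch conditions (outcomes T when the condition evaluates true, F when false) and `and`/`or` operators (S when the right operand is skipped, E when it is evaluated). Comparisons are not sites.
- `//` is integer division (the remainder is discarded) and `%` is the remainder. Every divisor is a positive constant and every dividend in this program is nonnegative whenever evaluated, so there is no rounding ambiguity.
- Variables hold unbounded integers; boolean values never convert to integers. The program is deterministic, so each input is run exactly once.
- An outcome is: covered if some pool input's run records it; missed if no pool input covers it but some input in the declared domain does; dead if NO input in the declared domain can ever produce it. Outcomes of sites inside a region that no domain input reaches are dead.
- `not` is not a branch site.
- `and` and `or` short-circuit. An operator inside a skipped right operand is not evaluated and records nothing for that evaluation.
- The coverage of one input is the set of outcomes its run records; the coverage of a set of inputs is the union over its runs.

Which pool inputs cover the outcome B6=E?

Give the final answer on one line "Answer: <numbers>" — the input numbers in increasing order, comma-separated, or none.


input #1 (k=1, n=5, q=3): does not record B6=E
input #2 (k=2, n=2, q=3): does not record B6=E
input #3 (k=4, n=5, q=4): does not record B6=E
input #4 (k=2, n=3, q=7): records B6=E
input #5 (k=3, n=2, q=6): does not record B6=E
input #6 (k=2, n=1, q=5): does not record B6=E
input #7 (k=5, n=5, q=4): does not record B6=E
input #8 (k=1, n=4, q=8): does not record B6=E
Answer: 4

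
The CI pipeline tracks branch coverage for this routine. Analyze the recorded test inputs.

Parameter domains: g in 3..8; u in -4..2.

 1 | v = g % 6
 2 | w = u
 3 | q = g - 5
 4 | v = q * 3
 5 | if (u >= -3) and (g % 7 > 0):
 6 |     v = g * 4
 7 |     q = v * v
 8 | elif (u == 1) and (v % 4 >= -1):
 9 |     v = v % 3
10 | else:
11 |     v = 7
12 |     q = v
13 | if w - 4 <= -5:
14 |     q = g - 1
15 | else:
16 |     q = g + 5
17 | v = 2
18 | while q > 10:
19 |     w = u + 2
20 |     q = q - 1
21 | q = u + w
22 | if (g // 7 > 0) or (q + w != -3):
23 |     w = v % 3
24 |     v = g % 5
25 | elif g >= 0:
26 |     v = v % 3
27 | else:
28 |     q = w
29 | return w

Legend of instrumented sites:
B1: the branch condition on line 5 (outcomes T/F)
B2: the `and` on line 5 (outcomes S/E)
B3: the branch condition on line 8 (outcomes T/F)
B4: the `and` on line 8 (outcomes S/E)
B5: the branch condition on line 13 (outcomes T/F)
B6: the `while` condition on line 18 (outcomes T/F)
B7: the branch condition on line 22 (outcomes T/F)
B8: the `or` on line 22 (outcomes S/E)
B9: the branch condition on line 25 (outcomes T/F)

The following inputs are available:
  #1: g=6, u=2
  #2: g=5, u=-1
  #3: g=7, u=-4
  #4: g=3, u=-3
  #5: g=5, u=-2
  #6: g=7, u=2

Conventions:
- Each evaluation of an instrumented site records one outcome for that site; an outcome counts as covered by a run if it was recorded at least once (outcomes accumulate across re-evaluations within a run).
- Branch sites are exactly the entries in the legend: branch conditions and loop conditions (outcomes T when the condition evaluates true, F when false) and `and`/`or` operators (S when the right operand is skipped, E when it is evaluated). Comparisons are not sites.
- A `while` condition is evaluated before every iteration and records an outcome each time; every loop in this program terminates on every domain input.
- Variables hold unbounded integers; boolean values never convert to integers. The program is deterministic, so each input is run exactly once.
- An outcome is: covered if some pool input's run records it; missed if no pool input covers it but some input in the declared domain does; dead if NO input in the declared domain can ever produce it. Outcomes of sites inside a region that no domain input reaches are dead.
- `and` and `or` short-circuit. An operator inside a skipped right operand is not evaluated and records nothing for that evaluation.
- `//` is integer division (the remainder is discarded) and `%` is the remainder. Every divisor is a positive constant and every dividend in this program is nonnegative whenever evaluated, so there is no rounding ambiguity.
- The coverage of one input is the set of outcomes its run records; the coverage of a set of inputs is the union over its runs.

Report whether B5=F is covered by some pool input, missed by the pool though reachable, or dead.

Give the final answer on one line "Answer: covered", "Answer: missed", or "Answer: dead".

B5=F is recorded by pool input(s) 1, 6 -> covered

Answer: covered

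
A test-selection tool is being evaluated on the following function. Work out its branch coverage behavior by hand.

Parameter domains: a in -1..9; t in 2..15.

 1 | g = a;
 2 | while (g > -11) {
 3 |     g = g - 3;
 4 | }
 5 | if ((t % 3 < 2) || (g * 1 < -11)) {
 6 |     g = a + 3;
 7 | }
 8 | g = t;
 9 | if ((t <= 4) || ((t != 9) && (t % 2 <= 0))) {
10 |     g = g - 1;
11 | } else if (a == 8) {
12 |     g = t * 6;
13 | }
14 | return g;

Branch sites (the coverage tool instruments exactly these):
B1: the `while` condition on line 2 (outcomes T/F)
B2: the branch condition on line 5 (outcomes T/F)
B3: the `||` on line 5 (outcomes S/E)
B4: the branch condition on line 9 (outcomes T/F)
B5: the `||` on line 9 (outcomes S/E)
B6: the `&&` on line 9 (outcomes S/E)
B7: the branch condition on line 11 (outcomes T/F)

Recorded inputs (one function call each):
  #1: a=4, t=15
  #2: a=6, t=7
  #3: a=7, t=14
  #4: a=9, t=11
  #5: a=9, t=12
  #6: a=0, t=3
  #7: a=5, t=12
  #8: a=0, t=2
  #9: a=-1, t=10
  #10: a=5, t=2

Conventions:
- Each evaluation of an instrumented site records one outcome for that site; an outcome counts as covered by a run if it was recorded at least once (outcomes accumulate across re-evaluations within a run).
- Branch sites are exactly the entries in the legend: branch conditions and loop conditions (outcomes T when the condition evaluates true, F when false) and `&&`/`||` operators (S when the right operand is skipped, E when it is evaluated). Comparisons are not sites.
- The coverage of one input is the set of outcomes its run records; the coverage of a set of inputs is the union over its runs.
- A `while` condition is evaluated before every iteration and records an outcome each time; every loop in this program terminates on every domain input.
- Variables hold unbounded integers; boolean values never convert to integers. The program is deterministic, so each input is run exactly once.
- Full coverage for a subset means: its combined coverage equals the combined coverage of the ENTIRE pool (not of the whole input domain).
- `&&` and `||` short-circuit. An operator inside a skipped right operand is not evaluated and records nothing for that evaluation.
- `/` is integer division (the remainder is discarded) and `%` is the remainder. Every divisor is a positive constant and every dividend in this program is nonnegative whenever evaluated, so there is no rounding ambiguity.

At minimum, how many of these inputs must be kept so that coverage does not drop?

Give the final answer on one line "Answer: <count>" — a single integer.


#1 (a=4, t=15) -> B1->T, B1->T, B1->T, B1->T, B1->T, B1->F, B3->S, B2->T, B5->E, B6->E, B4->F, B7->F; covered: B1=T, B1=F, B2=T, B3=S, B4=F, B5=E, B6=E, B7=F
#2 (a=6, t=7) -> B1->T, B1->T, B1->T, B1->T, B1->T, B1->T, B1->F, B3->S, B2->T, B5->E, B6->E, B4->F, B7->F; covered: B1=T, B1=F, B2=T, B3=S, B4=F, B5=E, B6=E, B7=F
#3 (a=7, t=14) -> B1->T, B1->T, B1->T, B1->T, B1->T, B1->T, B1->F, B3->E, B2->F, B5->E, B6->E, B4->T; covered: B1=T, B1=F, B2=F, B3=E, B4=T, B5=E, B6=E
#4 (a=9, t=11) -> B1->T, B1->T, B1->T, B1->T, B1->T, B1->T, B1->T, B1->F, B3->E, B2->T, B5->E, B6->E, B4->F, B7->F; covered: B1=T, B1=F, B2=T, B3=E, B4=F, B5=E, B6=E, B7=F
#5 (a=9, t=12) -> B1->T, B1->T, B1->T, B1->T, B1->T, B1->T, B1->T, B1->F, B3->S, B2->T, B5->E, B6->E, B4->T; covered: B1=T, B1=F, B2=T, B3=S, B4=T, B5=E, B6=E
#6 (a=0, t=3) -> B1->T, B1->T, B1->T, B1->T, B1->F, B3->S, B2->T, B5->S, B4->T; covered: B1=T, B1=F, B2=T, B3=S, B4=T, B5=S
#7 (a=5, t=12) -> B1->T, B1->T, B1->T, B1->T, B1->T, B1->T, B1->F, B3->S, B2->T, B5->E, B6->E, B4->T; covered: B1=T, B1=F, B2=T, B3=S, B4=T, B5=E, B6=E
#8 (a=0, t=2) -> B1->T, B1->T, B1->T, B1->T, B1->F, B3->E, B2->T, B5->S, B4->T; covered: B1=T, B1=F, B2=T, B3=E, B4=T, B5=S
#9 (a=-1, t=10) -> B1->T, B1->T, B1->T, B1->T, B1->F, B3->S, B2->T, B5->E, B6->E, B4->T; covered: B1=T, B1=F, B2=T, B3=S, B4=T, B5=E, B6=E
#10 (a=5, t=2) -> B1->T, B1->T, B1->T, B1->T, B1->T, B1->T, B1->F, B3->E, B2->T, B5->S, B4->T; covered: B1=T, B1=F, B2=T, B3=E, B4=T, B5=S
union over all inputs: B1=T, B1=F, B2=T, B2=F, B3=S, B3=E, B4=T, B4=F, B5=S, B5=E, B6=E, B7=F (12 outcomes)
size 1 is not enough: best union over all size-1 subsets is 8/12
size 2 is not enough: best union over all size-2 subsets is 11/12
at size 3, {1, 3, 6} reaches all 12 outcomes; every lexicographically earlier size-3 subset fails
Answer: 3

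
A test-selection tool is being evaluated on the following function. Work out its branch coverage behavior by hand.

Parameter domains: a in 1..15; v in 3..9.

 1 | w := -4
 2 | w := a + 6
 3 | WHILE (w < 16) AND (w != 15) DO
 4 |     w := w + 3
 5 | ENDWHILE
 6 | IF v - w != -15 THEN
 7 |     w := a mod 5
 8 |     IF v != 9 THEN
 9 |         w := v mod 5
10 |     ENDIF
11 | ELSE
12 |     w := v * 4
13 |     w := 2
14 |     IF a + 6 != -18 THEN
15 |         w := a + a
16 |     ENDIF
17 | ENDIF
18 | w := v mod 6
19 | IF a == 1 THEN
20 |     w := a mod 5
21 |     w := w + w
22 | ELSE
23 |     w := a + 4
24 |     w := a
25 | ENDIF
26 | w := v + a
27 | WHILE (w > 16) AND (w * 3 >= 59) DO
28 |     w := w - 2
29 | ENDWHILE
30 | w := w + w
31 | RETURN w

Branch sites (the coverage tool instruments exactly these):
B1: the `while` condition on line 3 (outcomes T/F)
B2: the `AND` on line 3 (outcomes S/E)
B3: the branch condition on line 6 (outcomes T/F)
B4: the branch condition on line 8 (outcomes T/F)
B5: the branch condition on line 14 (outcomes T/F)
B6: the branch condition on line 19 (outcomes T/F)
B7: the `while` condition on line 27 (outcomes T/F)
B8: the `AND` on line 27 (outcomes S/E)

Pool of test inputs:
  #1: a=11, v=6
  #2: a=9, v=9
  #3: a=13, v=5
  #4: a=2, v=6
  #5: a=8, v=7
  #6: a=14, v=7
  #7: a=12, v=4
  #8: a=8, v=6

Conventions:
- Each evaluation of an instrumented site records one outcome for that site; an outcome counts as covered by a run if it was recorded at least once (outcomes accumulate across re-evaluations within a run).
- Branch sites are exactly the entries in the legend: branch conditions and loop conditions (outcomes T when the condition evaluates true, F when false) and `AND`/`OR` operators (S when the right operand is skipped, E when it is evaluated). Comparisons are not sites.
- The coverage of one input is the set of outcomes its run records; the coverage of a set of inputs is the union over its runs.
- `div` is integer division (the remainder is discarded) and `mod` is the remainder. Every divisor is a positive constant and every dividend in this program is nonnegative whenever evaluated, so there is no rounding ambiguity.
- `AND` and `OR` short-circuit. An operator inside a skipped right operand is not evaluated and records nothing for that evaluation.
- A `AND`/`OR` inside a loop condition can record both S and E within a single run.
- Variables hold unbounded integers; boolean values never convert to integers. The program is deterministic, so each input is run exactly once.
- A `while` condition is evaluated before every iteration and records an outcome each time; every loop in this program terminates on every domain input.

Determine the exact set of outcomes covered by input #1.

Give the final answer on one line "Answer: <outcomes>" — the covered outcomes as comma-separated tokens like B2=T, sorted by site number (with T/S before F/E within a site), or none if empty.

Simulating input #1 (a=11, v=6) step by step:
  B2->S, B1->F, B3->T, B4->T, B6->F, B8->E, B7->F
distinct outcomes covered: B1=F, B2=S, B3=T, B4=T, B6=F, B7=F, B8=E

Answer: B1=F, B2=S, B3=T, B4=T, B6=F, B7=F, B8=E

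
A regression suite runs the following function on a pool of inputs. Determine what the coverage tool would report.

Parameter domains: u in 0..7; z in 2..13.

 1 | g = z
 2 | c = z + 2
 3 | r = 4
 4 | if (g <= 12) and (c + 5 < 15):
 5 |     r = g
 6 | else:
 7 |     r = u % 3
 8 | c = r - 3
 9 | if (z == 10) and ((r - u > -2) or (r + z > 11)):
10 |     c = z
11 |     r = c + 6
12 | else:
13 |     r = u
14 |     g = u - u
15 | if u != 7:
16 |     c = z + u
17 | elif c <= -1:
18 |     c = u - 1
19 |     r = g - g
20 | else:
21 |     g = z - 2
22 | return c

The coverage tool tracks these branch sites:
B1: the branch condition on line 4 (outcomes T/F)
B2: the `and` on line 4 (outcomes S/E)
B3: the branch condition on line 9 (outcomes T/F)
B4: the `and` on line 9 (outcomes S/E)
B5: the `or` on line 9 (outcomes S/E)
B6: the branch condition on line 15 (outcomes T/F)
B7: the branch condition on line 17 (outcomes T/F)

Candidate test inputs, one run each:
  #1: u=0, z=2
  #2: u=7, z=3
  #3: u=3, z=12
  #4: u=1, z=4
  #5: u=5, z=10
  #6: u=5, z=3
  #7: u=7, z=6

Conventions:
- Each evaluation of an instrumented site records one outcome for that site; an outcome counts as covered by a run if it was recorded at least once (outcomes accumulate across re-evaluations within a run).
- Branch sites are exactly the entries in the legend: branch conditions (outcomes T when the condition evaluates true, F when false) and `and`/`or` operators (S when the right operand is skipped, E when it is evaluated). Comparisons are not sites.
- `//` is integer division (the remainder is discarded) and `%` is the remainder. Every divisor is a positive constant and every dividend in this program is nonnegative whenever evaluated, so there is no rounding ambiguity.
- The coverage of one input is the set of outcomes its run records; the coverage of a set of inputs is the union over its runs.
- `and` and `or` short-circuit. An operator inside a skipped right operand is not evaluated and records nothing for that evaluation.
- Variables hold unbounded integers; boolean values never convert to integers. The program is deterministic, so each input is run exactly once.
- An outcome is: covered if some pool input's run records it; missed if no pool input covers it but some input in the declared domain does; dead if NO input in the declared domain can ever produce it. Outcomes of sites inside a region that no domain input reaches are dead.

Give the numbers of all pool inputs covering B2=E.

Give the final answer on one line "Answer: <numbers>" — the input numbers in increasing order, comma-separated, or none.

input #1 (u=0, z=2): covers B2=E
input #2 (u=7, z=3): covers B2=E
input #3 (u=3, z=12): covers B2=E
input #4 (u=1, z=4): covers B2=E
input #5 (u=5, z=10): covers B2=E
input #6 (u=5, z=3): covers B2=E
input #7 (u=7, z=6): covers B2=E

Answer: 1, 2, 3, 4, 5, 6, 7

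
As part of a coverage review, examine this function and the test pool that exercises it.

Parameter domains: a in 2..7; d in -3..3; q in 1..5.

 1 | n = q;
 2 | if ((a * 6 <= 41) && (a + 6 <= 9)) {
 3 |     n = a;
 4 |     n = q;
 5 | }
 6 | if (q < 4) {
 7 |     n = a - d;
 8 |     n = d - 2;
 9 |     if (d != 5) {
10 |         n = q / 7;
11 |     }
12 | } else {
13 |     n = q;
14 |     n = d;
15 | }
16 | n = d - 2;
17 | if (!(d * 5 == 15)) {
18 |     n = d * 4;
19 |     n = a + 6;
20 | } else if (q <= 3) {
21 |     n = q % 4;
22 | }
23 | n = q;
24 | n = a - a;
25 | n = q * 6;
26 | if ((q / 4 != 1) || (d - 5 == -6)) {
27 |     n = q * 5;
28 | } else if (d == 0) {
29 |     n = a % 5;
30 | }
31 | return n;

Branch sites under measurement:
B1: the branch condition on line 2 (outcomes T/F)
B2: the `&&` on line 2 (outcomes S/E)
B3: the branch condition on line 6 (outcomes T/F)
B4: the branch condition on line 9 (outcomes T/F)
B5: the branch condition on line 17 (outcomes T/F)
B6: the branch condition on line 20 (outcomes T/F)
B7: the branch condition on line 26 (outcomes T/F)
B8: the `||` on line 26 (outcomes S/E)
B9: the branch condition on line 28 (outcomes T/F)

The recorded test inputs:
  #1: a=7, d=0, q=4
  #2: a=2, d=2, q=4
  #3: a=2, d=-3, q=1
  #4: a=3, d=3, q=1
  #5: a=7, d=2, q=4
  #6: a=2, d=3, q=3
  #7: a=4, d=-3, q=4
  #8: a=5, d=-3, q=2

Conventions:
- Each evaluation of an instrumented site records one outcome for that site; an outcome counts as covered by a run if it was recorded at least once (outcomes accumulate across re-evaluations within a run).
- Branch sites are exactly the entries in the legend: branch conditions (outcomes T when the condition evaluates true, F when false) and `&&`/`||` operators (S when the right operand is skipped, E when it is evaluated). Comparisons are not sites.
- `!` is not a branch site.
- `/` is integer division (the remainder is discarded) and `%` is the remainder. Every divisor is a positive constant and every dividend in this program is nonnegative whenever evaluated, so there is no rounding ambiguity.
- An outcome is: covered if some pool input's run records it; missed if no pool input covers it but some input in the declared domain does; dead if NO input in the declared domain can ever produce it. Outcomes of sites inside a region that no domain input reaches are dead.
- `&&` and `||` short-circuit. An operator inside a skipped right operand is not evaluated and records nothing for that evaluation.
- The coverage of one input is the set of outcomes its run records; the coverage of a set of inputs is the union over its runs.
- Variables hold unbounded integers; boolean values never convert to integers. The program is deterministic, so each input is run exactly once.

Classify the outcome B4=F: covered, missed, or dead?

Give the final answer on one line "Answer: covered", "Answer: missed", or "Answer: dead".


no pool input records B4=F
checking all 210 inputs in the declared domain: B4=F is never recorded -> dead
Answer: dead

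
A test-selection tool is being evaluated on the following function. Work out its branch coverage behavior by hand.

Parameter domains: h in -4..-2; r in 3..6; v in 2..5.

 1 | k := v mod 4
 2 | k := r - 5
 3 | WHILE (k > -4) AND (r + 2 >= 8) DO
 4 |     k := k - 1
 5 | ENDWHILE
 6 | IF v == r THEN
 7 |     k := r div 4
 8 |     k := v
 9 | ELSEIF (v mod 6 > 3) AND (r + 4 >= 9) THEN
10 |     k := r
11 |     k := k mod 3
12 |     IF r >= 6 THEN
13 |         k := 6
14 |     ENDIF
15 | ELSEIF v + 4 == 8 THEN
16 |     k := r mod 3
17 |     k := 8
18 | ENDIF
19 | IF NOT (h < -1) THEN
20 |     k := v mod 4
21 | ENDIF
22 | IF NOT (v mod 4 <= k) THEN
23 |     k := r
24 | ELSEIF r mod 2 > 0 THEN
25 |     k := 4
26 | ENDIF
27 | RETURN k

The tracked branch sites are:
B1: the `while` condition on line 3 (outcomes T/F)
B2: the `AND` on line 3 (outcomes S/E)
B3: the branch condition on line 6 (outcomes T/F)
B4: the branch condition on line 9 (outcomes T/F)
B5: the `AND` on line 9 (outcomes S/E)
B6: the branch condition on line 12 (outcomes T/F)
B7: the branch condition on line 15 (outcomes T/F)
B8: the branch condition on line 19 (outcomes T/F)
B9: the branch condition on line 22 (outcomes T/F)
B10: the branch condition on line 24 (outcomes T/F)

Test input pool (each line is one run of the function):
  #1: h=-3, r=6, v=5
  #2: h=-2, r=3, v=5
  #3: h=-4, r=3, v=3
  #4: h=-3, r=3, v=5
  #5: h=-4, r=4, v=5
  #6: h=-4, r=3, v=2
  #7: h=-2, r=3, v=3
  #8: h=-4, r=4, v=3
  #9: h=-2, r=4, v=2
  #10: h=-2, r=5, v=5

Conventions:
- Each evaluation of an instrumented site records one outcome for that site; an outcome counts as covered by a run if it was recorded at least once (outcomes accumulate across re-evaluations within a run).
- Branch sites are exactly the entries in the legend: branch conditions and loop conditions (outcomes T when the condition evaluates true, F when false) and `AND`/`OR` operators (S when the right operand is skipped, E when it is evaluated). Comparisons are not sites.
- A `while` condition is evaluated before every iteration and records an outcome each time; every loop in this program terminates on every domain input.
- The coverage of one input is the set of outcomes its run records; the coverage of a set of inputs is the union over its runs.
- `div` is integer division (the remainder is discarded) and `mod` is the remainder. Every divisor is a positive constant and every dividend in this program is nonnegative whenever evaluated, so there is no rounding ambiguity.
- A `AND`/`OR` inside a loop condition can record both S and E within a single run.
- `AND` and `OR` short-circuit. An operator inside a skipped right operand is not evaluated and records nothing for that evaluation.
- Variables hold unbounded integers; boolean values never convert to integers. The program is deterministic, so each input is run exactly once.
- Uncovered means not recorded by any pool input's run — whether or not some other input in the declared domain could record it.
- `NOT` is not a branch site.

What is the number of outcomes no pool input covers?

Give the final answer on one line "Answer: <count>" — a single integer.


run #1 (h=-3, r=6, v=5) runs B2->E, B1->T, B2->E, B1->T, B2->E, B1->T, B2->E, B1->T, B2->E, B1->T, B2->S, B1->F, B3->F, B5->E, ...; records B1=T, B1=F, B2=S, B2=E, B3=F, B4=T, B5=E, B6=T, B8=F, B9=F, B10=F
run #2 (h=-2, r=3, v=5) runs B2->E, B1->F, B3->F, B5->E, B4->F, B7->F, B8->F, B9->T; records B1=F, B2=E, B3=F, B4=F, B5=E, B7=F, B8=F, B9=T
run #3 (h=-4, r=3, v=3) runs B2->E, B1->F, B3->T, B8->F, B9->F, B10->T; records B1=F, B2=E, B3=T, B8=F, B9=F, B10=T
run #4 (h=-3, r=3, v=5) runs B2->E, B1->F, B3->F, B5->E, B4->F, B7->F, B8->F, B9->T; records B1=F, B2=E, B3=F, B4=F, B5=E, B7=F, B8=F, B9=T
run #5 (h=-4, r=4, v=5) runs B2->E, B1->F, B3->F, B5->E, B4->F, B7->F, B8->F, B9->T; records B1=F, B2=E, B3=F, B4=F, B5=E, B7=F, B8=F, B9=T
run #6 (h=-4, r=3, v=2) runs B2->E, B1->F, B3->F, B5->S, B4->F, B7->F, B8->F, B9->T; records B1=F, B2=E, B3=F, B4=F, B5=S, B7=F, B8=F, B9=T
run #7 (h=-2, r=3, v=3) runs B2->E, B1->F, B3->T, B8->F, B9->F, B10->T; records B1=F, B2=E, B3=T, B8=F, B9=F, B10=T
run #8 (h=-4, r=4, v=3) runs B2->E, B1->F, B3->F, B5->S, B4->F, B7->F, B8->F, B9->T; records B1=F, B2=E, B3=F, B4=F, B5=S, B7=F, B8=F, B9=T
run #9 (h=-2, r=4, v=2) runs B2->E, B1->F, B3->F, B5->S, B4->F, B7->F, B8->F, B9->T; records B1=F, B2=E, B3=F, B4=F, B5=S, B7=F, B8=F, B9=T
run #10 (h=-2, r=5, v=5) runs B2->E, B1->F, B3->T, B8->F, B9->F, B10->T; records B1=F, B2=E, B3=T, B8=F, B9=F, B10=T
union over the pool: B1=T, B1=F, B2=S, B2=E, B3=T, B3=F, B4=T, B4=F, B5=S, B5=E, B6=T, B7=F, B8=F, B9=T, B9=F, B10=T, B10=F
uncovered (3 of 20): B6=F, B7=T, B8=T
Answer: 3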